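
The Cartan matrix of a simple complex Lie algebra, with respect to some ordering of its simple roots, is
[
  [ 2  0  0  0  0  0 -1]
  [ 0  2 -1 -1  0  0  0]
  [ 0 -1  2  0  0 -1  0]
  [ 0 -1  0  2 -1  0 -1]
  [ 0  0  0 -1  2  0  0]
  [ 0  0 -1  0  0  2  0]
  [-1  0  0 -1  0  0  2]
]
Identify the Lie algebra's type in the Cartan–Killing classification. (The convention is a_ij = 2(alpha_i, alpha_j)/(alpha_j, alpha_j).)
E_7

The matrix has rank 7 with 2's on the diagonal. Reading the off-diagonal entries as Dynkin edges (a single edge where a_ij = a_ji = -1; a double or triple edge where a_ij * a_ji = 2 or 3), the diagram is a chain of 6 nodes with one extra node attached to the third node from one end (E_7). One simple-root ordering that puts it in standard form is (alpha_1, alpha_5, alpha_7, alpha_4, alpha_2, alpha_3, alpha_6). So the algebra is type E_7.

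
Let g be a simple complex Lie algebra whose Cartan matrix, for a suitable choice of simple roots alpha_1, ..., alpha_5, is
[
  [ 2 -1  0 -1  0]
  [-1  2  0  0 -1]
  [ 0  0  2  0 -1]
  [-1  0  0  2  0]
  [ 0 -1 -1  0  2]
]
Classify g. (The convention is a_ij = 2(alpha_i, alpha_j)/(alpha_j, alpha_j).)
type A_5

The matrix has rank 5 with 2's on the diagonal. Reading the off-diagonal entries as Dynkin edges (a single edge where a_ij = a_ji = -1; a double or triple edge where a_ij * a_ji = 2 or 3), the diagram is a chain of 5 nodes with single edges (A_5). One simple-root ordering that puts it in standard form is (alpha_4, alpha_1, alpha_2, alpha_5, alpha_3). So the algebra is type A_5, i.e. sl(6).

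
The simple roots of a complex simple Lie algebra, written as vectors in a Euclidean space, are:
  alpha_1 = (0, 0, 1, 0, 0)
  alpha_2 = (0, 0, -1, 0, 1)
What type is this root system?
Compute the Cartan integers a_ij = 2(alpha_i, alpha_j)/(alpha_j, alpha_j); the resulting 2x2 Cartan matrix is
[[2, -1], [-2, 2]].
The roots have two lengths (squared-length ratio 2:1); the short ones are alpha_{1}. The associated Dynkin diagram is a chain of 2 nodes with a double edge at one end; the terminal node there is the unique short simple root (B_2), so the type is B_2 (the algebra so(5)).

B2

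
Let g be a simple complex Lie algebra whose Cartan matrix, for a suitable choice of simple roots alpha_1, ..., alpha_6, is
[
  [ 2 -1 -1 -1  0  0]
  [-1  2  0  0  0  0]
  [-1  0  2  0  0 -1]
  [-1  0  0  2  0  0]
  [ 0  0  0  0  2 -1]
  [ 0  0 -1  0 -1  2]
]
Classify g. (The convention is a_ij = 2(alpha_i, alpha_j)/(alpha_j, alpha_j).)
The matrix has rank 6 with 2's on the diagonal. Reading the off-diagonal entries as Dynkin edges (a single edge where a_ij = a_ji = -1; a double or triple edge where a_ij * a_ji = 2 or 3), the diagram is a chain of 4 nodes with a fork of two nodes at one end (D_6). One simple-root ordering that puts it in standard form is (alpha_5, alpha_6, alpha_3, alpha_1, alpha_2, alpha_4). So the algebra is type D_6, i.e. so(12).

D_6 (so(12))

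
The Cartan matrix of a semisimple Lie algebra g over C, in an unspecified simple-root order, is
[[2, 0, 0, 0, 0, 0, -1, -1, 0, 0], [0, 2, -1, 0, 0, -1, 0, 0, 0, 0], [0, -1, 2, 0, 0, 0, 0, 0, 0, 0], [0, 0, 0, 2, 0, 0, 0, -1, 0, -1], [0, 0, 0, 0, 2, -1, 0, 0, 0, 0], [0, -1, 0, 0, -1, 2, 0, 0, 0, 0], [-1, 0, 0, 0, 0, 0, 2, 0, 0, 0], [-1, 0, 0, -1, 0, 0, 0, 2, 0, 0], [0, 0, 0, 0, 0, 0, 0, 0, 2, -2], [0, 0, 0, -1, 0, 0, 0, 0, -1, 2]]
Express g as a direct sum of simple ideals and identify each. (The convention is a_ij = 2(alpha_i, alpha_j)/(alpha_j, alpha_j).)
A_4 + C_6

The diagram associated to this matrix has two connected components: the simple roots {alpha_2, alpha_3, alpha_5, alpha_6} form a chain of 4 nodes with single edges (A_4), and {alpha_1, alpha_4, alpha_7, alpha_8, alpha_9, alpha_10} form a chain of 6 nodes with a double edge at one end; the terminal node there is the unique long simple root (C_6). A semisimple Lie algebra decomposes uniquely as the direct sum of simple ideals, one per connected component of its Dynkin diagram, so g ≅ A_4 ⊕ C_6 (dimension 24 + 78 = 102).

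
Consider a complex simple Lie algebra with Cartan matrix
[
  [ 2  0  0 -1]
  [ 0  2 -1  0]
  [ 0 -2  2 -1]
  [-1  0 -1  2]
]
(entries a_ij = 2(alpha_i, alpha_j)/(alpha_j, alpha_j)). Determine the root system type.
The matrix has rank 4 with 2's on the diagonal. Reading the off-diagonal entries as Dynkin edges (a single edge where a_ij = a_ji = -1; a double or triple edge where a_ij * a_ji = 2 or 3), the diagram is a chain of 4 nodes with a double edge at one end; the terminal node there is the unique short simple root (B_4). One simple-root ordering that puts it in standard form is (alpha_1, alpha_4, alpha_3, alpha_2). So the algebra is type B_4, i.e. so(9).

B4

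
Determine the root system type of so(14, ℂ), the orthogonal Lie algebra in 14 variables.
This is so(14) with 14 even, which has dimension 14(14-1)/2 = 91 and rank 14/2 = 7. In the classification of classical Lie algebras, the orthogonal algebra so(2n) in an even number of variables has type D_n; here n = 7, so the Dynkin diagram is a chain of 5 nodes with a fork of two nodes at one end (D_7). Hence the type is D_7.

D_7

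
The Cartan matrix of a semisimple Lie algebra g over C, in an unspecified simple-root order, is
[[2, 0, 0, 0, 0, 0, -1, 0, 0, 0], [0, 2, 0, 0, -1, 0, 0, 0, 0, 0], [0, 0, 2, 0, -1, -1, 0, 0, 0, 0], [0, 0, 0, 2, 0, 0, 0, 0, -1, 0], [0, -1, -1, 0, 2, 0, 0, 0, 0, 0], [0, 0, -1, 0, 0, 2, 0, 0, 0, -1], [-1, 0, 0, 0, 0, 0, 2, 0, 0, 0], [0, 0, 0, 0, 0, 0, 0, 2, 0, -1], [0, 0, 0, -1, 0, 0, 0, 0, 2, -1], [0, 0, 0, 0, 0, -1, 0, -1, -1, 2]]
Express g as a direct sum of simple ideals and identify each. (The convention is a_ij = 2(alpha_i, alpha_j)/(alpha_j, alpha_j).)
A_2 + E_8

The diagram associated to this matrix has two connected components: the simple roots {alpha_1, alpha_7} form a chain of 2 nodes with single edges (A_2), and {alpha_2, alpha_3, alpha_4, alpha_5, alpha_6, alpha_8, alpha_9, alpha_10} form a chain of 7 nodes with one extra node attached to the third node from one end (E_8). A semisimple Lie algebra decomposes uniquely as the direct sum of simple ideals, one per connected component of its Dynkin diagram, so g ≅ A_2 ⊕ E_8 (dimension 8 + 248 = 256).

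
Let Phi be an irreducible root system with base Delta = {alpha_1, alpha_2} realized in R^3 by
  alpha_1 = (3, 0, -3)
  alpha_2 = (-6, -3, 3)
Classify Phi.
G_2

Compute the Cartan integers a_ij = 2(alpha_i, alpha_j)/(alpha_j, alpha_j); the resulting 2x2 Cartan matrix is
[[2, -1], [-3, 2]].
The roots have two lengths (squared-length ratio 3:1); the short ones are alpha_{1}. The associated Dynkin diagram is two nodes joined by a triple edge (G_2), so the type is G_2.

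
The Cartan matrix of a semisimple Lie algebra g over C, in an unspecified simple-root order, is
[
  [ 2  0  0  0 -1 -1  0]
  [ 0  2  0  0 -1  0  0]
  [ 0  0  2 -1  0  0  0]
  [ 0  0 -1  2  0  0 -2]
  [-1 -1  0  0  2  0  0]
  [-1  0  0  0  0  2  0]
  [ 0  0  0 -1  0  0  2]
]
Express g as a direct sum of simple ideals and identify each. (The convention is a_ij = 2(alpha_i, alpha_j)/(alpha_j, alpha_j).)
A4 ⊕ B3

The diagram associated to this matrix has two connected components: the simple roots {alpha_1, alpha_2, alpha_5, alpha_6} form a chain of 4 nodes with single edges (A_4), and {alpha_3, alpha_4, alpha_7} form a chain of 3 nodes with a double edge at one end; the terminal node there is the unique short simple root (B_3). A semisimple Lie algebra decomposes uniquely as the direct sum of simple ideals, one per connected component of its Dynkin diagram, so g ≅ A_4 ⊕ B_3 (dimension 24 + 21 = 45).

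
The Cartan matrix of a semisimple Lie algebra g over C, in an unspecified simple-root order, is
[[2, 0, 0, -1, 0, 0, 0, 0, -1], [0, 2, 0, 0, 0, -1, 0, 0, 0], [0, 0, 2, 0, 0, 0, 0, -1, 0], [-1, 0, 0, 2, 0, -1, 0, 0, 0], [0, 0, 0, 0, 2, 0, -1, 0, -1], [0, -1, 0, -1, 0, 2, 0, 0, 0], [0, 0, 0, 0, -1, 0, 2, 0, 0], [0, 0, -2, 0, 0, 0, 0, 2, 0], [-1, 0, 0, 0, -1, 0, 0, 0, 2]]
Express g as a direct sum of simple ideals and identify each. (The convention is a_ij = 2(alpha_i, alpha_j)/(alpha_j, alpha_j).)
A7 + B2

The diagram associated to this matrix has two connected components: the simple roots {alpha_1, alpha_2, alpha_4, alpha_5, alpha_6, alpha_7, alpha_9} form a chain of 7 nodes with single edges (A_7), and {alpha_3, alpha_8} form a chain of 2 nodes with a double edge at one end; the terminal node there is the unique short simple root (B_2). A semisimple Lie algebra decomposes uniquely as the direct sum of simple ideals, one per connected component of its Dynkin diagram, so g ≅ A_7 ⊕ B_2 (dimension 63 + 10 = 73).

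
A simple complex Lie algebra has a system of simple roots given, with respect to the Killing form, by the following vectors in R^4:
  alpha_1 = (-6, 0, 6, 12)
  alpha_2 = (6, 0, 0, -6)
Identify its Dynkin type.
G_2

Compute the Cartan integers a_ij = 2(alpha_i, alpha_j)/(alpha_j, alpha_j); the resulting 2x2 Cartan matrix is
[[2, -3], [-1, 2]].
The roots have two lengths (squared-length ratio 3:1); the short ones are alpha_{2}. The associated Dynkin diagram is two nodes joined by a triple edge (G_2), so the type is G_2.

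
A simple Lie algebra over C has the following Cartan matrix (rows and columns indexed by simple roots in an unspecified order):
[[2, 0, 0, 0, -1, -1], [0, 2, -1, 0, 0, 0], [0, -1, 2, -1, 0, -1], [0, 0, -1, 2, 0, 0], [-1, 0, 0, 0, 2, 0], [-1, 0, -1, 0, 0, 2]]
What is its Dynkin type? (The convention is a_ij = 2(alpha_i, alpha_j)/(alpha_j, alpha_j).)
The matrix has rank 6 with 2's on the diagonal. Reading the off-diagonal entries as Dynkin edges (a single edge where a_ij = a_ji = -1; a double or triple edge where a_ij * a_ji = 2 or 3), the diagram is a chain of 4 nodes with a fork of two nodes at one end (D_6). One simple-root ordering that puts it in standard form is (alpha_5, alpha_1, alpha_6, alpha_3, alpha_2, alpha_4). So the algebra is type D_6, i.e. so(12).

D6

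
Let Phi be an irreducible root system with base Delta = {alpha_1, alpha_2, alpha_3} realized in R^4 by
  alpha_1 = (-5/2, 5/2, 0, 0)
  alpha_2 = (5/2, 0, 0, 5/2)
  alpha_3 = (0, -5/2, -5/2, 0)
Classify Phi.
A3

Compute the Cartan integers a_ij = 2(alpha_i, alpha_j)/(alpha_j, alpha_j); the resulting 3x3 Cartan matrix is
[[2, -1, -1], [-1, 2, 0], [-1, 0, 2]].
All simple roots have the same length, so the diagram is simply laced. The associated Dynkin diagram is a chain of 3 nodes with single edges (A_3), so the type is A_3 (the algebra sl(4)).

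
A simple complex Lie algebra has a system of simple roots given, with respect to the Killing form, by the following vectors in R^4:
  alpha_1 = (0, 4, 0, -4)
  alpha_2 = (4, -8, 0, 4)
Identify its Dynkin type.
Compute the Cartan integers a_ij = 2(alpha_i, alpha_j)/(alpha_j, alpha_j); the resulting 2x2 Cartan matrix is
[[2, -1], [-3, 2]].
The roots have two lengths (squared-length ratio 3:1); the short ones are alpha_{1}. The associated Dynkin diagram is two nodes joined by a triple edge (G_2), so the type is G_2.

G2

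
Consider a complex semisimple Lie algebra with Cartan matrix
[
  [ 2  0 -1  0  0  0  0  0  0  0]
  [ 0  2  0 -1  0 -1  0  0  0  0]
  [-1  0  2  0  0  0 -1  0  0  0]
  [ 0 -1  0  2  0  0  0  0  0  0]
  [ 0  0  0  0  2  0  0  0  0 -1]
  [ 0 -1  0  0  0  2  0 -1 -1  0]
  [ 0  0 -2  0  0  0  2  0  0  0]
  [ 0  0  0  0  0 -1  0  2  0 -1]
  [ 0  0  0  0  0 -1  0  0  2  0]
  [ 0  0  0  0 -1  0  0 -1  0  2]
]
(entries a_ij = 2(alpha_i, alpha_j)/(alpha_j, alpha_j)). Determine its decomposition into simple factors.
C3 ⊕ E7

The diagram associated to this matrix has two connected components: the simple roots {alpha_1, alpha_3, alpha_7} form a chain of 3 nodes with a double edge at one end; the terminal node there is the unique long simple root (C_3), and {alpha_2, alpha_4, alpha_5, alpha_6, alpha_8, alpha_9, alpha_10} form a chain of 6 nodes with one extra node attached to the third node from one end (E_7). A semisimple Lie algebra decomposes uniquely as the direct sum of simple ideals, one per connected component of its Dynkin diagram, so g ≅ C_3 ⊕ E_7 (dimension 21 + 133 = 154).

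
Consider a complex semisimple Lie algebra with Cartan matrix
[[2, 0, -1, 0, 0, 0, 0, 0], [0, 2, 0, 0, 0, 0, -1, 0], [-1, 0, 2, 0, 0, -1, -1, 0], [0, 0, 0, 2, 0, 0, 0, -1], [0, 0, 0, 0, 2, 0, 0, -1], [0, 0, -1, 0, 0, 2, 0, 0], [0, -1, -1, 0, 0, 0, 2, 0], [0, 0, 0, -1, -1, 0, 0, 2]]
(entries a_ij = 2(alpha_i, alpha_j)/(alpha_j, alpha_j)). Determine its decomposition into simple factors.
The diagram associated to this matrix has two connected components: the simple roots {alpha_4, alpha_5, alpha_8} form a chain of 3 nodes with single edges (A_3), and {alpha_1, alpha_2, alpha_3, alpha_6, alpha_7} form a chain of 3 nodes with a fork of two nodes at one end (D_5). A semisimple Lie algebra decomposes uniquely as the direct sum of simple ideals, one per connected component of its Dynkin diagram, so g ≅ A_3 ⊕ D_5 (dimension 15 + 45 = 60).

A_3 (sl(4)) ⊕ D_5 (so(10))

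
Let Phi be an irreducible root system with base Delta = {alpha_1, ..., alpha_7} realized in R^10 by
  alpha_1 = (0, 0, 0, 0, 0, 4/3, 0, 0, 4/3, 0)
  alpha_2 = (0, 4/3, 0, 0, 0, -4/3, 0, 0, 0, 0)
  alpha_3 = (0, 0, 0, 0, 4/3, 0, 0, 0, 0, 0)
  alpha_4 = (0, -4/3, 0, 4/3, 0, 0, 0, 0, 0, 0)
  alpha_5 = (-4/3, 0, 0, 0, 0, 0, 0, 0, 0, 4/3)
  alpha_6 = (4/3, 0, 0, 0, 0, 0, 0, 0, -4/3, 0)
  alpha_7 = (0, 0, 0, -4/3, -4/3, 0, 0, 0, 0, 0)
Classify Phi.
Compute the Cartan integers a_ij = 2(alpha_i, alpha_j)/(alpha_j, alpha_j); the resulting 7x7 Cartan matrix is
[[2, -1, 0, 0, 0, -1, 0], [-1, 2, 0, -1, 0, 0, 0], [0, 0, 2, 0, 0, 0, -1], [0, -1, 0, 2, 0, 0, -1], [0, 0, 0, 0, 2, -1, 0], [-1, 0, 0, 0, -1, 2, 0], [0, 0, -2, -1, 0, 0, 2]].
The roots have two lengths (squared-length ratio 2:1); the short ones are alpha_{3}. The associated Dynkin diagram is a chain of 7 nodes with a double edge at one end; the terminal node there is the unique short simple root (B_7), so the type is B_7 (the algebra so(15)).

B7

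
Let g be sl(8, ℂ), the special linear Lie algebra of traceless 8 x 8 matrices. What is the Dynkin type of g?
This is sl(8), which has dimension 8^2 - 1 = 63 and rank 8 - 1 = 7 (a Cartan subalgebra is the diagonal traceless matrices). In the classification of classical Lie algebras, the special linear algebra sl(n+1) has type A_n; here n = 7, so the Dynkin diagram is a chain of 7 nodes with single edges (A_7). Hence the type is A_7.

A7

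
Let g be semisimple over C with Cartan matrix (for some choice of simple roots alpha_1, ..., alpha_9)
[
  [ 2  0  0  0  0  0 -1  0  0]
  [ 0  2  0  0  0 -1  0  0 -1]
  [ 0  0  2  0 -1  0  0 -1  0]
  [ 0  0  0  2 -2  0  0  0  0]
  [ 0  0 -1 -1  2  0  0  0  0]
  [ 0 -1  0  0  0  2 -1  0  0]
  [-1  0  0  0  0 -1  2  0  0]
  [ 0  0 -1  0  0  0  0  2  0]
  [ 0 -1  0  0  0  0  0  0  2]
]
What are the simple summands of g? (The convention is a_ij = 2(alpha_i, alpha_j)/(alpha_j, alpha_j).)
type A_5 ⊕ type C_4

The diagram associated to this matrix has two connected components: the simple roots {alpha_1, alpha_2, alpha_6, alpha_7, alpha_9} form a chain of 5 nodes with single edges (A_5), and {alpha_3, alpha_4, alpha_5, alpha_8} form a chain of 4 nodes with a double edge at one end; the terminal node there is the unique long simple root (C_4). A semisimple Lie algebra decomposes uniquely as the direct sum of simple ideals, one per connected component of its Dynkin diagram, so g ≅ A_5 ⊕ C_4 (dimension 35 + 36 = 71).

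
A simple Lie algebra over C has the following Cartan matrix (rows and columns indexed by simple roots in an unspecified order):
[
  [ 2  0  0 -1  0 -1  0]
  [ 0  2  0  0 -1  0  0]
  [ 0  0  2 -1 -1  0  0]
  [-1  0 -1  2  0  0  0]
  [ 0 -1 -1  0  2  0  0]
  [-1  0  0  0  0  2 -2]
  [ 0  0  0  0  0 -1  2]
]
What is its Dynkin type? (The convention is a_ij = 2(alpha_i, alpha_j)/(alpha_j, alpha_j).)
The matrix has rank 7 with 2's on the diagonal. Reading the off-diagonal entries as Dynkin edges (a single edge where a_ij = a_ji = -1; a double or triple edge where a_ij * a_ji = 2 or 3), the diagram is a chain of 7 nodes with a double edge at one end; the terminal node there is the unique short simple root (B_7). One simple-root ordering that puts it in standard form is (alpha_2, alpha_5, alpha_3, alpha_4, alpha_1, alpha_6, alpha_7). So the algebra is type B_7, i.e. so(15).

B7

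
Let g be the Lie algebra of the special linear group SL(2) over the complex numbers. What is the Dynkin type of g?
type A_1

This is sl(2), which has dimension 2^2 - 1 = 3 and rank 2 - 1 = 1 (a Cartan subalgebra is the diagonal traceless matrices). In the classification of classical Lie algebras, the special linear algebra sl(n+1) has type A_n; here n = 1, so the Dynkin diagram is a chain of 1 nodes with single edges (A_1). Hence the type is A_1.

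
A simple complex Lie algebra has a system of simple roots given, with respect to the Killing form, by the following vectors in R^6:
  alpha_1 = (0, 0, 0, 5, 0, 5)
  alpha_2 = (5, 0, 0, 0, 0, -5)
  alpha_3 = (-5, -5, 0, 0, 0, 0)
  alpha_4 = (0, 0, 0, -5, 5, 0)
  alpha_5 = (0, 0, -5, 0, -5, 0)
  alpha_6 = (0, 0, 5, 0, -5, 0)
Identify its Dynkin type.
Compute the Cartan integers a_ij = 2(alpha_i, alpha_j)/(alpha_j, alpha_j); the resulting 6x6 Cartan matrix is
[[2, -1, 0, -1, 0, 0], [-1, 2, -1, 0, 0, 0], [0, -1, 2, 0, 0, 0], [-1, 0, 0, 2, -1, -1], [0, 0, 0, -1, 2, 0], [0, 0, 0, -1, 0, 2]].
All simple roots have the same length, so the diagram is simply laced. The associated Dynkin diagram is a chain of 4 nodes with a fork of two nodes at one end (D_6), so the type is D_6 (the algebra so(12)).

D_6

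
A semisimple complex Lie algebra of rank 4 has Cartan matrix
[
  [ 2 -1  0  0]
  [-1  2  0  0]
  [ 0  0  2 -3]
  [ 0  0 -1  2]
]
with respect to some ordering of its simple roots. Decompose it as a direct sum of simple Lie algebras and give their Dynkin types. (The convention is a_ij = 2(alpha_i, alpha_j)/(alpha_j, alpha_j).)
A_2 (sl(3)) + G_2

The diagram associated to this matrix has two connected components: the simple roots {alpha_1, alpha_2} form a chain of 2 nodes with single edges (A_2), and {alpha_3, alpha_4} form two nodes joined by a triple edge (G_2). A semisimple Lie algebra decomposes uniquely as the direct sum of simple ideals, one per connected component of its Dynkin diagram, so g ≅ A_2 ⊕ G_2 (dimension 8 + 14 = 22).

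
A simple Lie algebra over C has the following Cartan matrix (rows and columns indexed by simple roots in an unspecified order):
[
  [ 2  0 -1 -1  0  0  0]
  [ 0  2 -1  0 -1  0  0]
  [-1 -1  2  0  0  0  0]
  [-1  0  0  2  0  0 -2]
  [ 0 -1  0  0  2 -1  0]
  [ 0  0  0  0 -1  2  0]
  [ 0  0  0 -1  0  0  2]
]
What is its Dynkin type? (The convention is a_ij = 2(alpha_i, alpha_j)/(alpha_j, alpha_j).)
The matrix has rank 7 with 2's on the diagonal. Reading the off-diagonal entries as Dynkin edges (a single edge where a_ij = a_ji = -1; a double or triple edge where a_ij * a_ji = 2 or 3), the diagram is a chain of 7 nodes with a double edge at one end; the terminal node there is the unique short simple root (B_7). One simple-root ordering that puts it in standard form is (alpha_6, alpha_5, alpha_2, alpha_3, alpha_1, alpha_4, alpha_7). So the algebra is type B_7, i.e. so(15).

type B_7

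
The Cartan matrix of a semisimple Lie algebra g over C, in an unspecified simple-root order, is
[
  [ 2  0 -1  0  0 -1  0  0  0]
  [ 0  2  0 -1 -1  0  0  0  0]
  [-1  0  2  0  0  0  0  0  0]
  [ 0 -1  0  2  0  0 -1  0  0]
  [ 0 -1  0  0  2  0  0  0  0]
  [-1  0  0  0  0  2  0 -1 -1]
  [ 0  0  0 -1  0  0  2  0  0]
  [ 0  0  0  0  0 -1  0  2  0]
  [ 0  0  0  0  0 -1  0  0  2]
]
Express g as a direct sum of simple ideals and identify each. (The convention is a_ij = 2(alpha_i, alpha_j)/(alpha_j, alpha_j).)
A4 + D5

The diagram associated to this matrix has two connected components: the simple roots {alpha_2, alpha_4, alpha_5, alpha_7} form a chain of 4 nodes with single edges (A_4), and {alpha_1, alpha_3, alpha_6, alpha_8, alpha_9} form a chain of 3 nodes with a fork of two nodes at one end (D_5). A semisimple Lie algebra decomposes uniquely as the direct sum of simple ideals, one per connected component of its Dynkin diagram, so g ≅ A_4 ⊕ D_5 (dimension 24 + 45 = 69).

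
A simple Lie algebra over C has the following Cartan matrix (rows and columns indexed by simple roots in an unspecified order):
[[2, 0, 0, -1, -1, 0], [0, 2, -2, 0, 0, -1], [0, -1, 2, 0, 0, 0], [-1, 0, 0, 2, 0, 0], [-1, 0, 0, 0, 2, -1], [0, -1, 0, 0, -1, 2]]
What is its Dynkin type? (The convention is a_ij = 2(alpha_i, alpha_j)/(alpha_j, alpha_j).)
B_6 (so(13))

The matrix has rank 6 with 2's on the diagonal. Reading the off-diagonal entries as Dynkin edges (a single edge where a_ij = a_ji = -1; a double or triple edge where a_ij * a_ji = 2 or 3), the diagram is a chain of 6 nodes with a double edge at one end; the terminal node there is the unique short simple root (B_6). One simple-root ordering that puts it in standard form is (alpha_4, alpha_1, alpha_5, alpha_6, alpha_2, alpha_3). So the algebra is type B_6, i.e. so(13).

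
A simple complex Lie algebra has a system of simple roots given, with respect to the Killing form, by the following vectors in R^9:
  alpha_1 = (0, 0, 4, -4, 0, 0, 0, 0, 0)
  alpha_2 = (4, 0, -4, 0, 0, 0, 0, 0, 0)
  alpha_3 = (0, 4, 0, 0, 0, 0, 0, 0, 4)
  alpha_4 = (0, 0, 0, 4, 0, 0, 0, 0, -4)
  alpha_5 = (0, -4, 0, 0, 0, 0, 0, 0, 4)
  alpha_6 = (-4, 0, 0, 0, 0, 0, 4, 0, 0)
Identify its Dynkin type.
Compute the Cartan integers a_ij = 2(alpha_i, alpha_j)/(alpha_j, alpha_j); the resulting 6x6 Cartan matrix is
[[2, -1, 0, -1, 0, 0], [-1, 2, 0, 0, 0, -1], [0, 0, 2, -1, 0, 0], [-1, 0, -1, 2, -1, 0], [0, 0, 0, -1, 2, 0], [0, -1, 0, 0, 0, 2]].
All simple roots have the same length, so the diagram is simply laced. The associated Dynkin diagram is a chain of 4 nodes with a fork of two nodes at one end (D_6), so the type is D_6 (the algebra so(12)).

type D_6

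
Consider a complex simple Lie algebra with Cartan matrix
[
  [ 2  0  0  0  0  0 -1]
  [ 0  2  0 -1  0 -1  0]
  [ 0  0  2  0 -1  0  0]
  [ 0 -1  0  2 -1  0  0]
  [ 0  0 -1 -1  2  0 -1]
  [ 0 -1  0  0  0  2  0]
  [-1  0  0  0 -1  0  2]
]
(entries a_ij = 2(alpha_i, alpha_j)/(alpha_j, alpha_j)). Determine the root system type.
The matrix has rank 7 with 2's on the diagonal. Reading the off-diagonal entries as Dynkin edges (a single edge where a_ij = a_ji = -1; a double or triple edge where a_ij * a_ji = 2 or 3), the diagram is a chain of 6 nodes with one extra node attached to the third node from one end (E_7). One simple-root ordering that puts it in standard form is (alpha_1, alpha_3, alpha_7, alpha_5, alpha_4, alpha_2, alpha_6). So the algebra is type E_7.

type E_7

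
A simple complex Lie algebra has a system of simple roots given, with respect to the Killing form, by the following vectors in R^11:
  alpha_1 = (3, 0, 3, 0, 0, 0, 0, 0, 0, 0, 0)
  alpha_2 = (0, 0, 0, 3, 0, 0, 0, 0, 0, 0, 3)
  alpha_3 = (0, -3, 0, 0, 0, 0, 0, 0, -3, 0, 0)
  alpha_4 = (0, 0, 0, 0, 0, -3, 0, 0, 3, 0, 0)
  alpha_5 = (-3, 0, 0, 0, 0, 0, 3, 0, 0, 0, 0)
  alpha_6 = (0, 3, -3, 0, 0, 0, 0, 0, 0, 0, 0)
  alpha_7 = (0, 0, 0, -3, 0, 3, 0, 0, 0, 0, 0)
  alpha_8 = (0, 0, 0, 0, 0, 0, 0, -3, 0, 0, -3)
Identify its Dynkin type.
Compute the Cartan integers a_ij = 2(alpha_i, alpha_j)/(alpha_j, alpha_j); the resulting 8x8 Cartan matrix is
[[2, 0, 0, 0, -1, -1, 0, 0], [0, 2, 0, 0, 0, 0, -1, -1], [0, 0, 2, -1, 0, -1, 0, 0], [0, 0, -1, 2, 0, 0, -1, 0], [-1, 0, 0, 0, 2, 0, 0, 0], [-1, 0, -1, 0, 0, 2, 0, 0], [0, -1, 0, -1, 0, 0, 2, 0], [0, -1, 0, 0, 0, 0, 0, 2]].
All simple roots have the same length, so the diagram is simply laced. The associated Dynkin diagram is a chain of 8 nodes with single edges (A_8), so the type is A_8 (the algebra sl(9)).

type A_8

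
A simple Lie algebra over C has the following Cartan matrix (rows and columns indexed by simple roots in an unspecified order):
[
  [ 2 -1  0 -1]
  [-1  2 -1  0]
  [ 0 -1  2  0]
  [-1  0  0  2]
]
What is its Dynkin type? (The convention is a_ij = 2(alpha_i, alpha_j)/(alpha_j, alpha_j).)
type A_4

The matrix has rank 4 with 2's on the diagonal. Reading the off-diagonal entries as Dynkin edges (a single edge where a_ij = a_ji = -1; a double or triple edge where a_ij * a_ji = 2 or 3), the diagram is a chain of 4 nodes with single edges (A_4). One simple-root ordering that puts it in standard form is (alpha_4, alpha_1, alpha_2, alpha_3). So the algebra is type A_4, i.e. sl(5).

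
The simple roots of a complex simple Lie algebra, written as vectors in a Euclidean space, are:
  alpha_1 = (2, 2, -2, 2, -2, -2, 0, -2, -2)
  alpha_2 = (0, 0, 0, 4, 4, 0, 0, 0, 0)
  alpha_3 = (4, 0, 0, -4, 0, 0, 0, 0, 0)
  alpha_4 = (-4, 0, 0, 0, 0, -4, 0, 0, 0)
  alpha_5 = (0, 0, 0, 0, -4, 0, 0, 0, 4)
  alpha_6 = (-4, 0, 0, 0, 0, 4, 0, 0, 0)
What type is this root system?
Compute the Cartan integers a_ij = 2(alpha_i, alpha_j)/(alpha_j, alpha_j); the resulting 6x6 Cartan matrix is
[[2, 0, 0, 0, 0, -1], [0, 2, -1, 0, -1, 0], [0, -1, 2, -1, 0, -1], [0, 0, -1, 2, 0, 0], [0, -1, 0, 0, 2, 0], [-1, 0, -1, 0, 0, 2]].
All simple roots have the same length, so the diagram is simply laced. The associated Dynkin diagram is a chain of 5 nodes with one extra node attached to the third node from one end (E_6), so the type is E_6.

E_6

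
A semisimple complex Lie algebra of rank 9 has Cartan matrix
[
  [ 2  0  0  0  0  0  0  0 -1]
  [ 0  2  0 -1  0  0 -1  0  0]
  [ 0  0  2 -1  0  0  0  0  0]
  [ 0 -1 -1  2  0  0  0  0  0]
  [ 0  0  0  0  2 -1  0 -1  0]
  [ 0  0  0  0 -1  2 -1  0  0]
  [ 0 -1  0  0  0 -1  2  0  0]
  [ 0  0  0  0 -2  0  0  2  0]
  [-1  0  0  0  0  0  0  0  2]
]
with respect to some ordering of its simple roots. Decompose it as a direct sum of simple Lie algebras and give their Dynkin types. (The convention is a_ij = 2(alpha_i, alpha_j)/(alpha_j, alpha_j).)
The diagram associated to this matrix has two connected components: the simple roots {alpha_1, alpha_9} form a chain of 2 nodes with single edges (A_2), and {alpha_2, alpha_3, alpha_4, alpha_5, alpha_6, alpha_7, alpha_8} form a chain of 7 nodes with a double edge at one end; the terminal node there is the unique long simple root (C_7). A semisimple Lie algebra decomposes uniquely as the direct sum of simple ideals, one per connected component of its Dynkin diagram, so g ≅ A_2 ⊕ C_7 (dimension 8 + 105 = 113).

A2 ⊕ C7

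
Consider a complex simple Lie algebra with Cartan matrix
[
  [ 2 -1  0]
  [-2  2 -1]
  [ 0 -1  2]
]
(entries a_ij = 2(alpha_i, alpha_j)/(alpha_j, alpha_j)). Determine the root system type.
B_3 (so(7))

The matrix has rank 3 with 2's on the diagonal. Reading the off-diagonal entries as Dynkin edges (a single edge where a_ij = a_ji = -1; a double or triple edge where a_ij * a_ji = 2 or 3), the diagram is a chain of 3 nodes with a double edge at one end; the terminal node there is the unique short simple root (B_3). One simple-root ordering that puts it in standard form is (alpha_3, alpha_2, alpha_1). So the algebra is type B_3, i.e. so(7).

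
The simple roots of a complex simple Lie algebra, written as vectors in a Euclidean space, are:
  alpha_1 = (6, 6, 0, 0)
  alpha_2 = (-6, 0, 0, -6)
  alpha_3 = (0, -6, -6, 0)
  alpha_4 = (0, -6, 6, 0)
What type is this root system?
D_4 (so(8))

Compute the Cartan integers a_ij = 2(alpha_i, alpha_j)/(alpha_j, alpha_j); the resulting 4x4 Cartan matrix is
[[2, -1, -1, -1], [-1, 2, 0, 0], [-1, 0, 2, 0], [-1, 0, 0, 2]].
All simple roots have the same length, so the diagram is simply laced. The associated Dynkin diagram is a chain of 2 nodes with a fork of two nodes at one end (D_4), so the type is D_4 (the algebra so(8)).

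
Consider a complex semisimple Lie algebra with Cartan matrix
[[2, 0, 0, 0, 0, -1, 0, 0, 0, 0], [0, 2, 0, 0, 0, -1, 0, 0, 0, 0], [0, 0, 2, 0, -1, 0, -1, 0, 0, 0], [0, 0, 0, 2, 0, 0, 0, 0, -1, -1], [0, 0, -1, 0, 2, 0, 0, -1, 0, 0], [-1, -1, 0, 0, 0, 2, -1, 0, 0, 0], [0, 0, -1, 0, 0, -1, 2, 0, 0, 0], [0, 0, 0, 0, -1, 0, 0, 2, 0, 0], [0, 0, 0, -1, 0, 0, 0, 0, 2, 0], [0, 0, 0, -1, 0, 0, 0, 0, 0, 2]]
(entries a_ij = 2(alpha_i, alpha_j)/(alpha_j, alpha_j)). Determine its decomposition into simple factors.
The diagram associated to this matrix has two connected components: the simple roots {alpha_4, alpha_9, alpha_10} form a chain of 3 nodes with single edges (A_3), and {alpha_1, alpha_2, alpha_3, alpha_5, alpha_6, alpha_7, alpha_8} form a chain of 5 nodes with a fork of two nodes at one end (D_7). A semisimple Lie algebra decomposes uniquely as the direct sum of simple ideals, one per connected component of its Dynkin diagram, so g ≅ A_3 ⊕ D_7 (dimension 15 + 91 = 106).

type A_3 + type D_7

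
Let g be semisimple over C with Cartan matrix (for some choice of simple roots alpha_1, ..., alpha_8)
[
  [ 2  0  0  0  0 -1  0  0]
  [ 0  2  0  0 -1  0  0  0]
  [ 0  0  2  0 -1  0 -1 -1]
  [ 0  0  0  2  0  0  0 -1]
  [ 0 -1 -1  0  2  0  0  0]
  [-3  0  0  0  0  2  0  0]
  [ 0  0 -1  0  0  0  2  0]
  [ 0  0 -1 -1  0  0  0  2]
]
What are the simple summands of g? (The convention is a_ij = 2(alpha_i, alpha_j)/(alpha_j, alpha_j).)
The diagram associated to this matrix has two connected components: the simple roots {alpha_2, alpha_3, alpha_4, alpha_5, alpha_7, alpha_8} form a chain of 5 nodes with one extra node attached to the third node from one end (E_6), and {alpha_1, alpha_6} form two nodes joined by a triple edge (G_2). A semisimple Lie algebra decomposes uniquely as the direct sum of simple ideals, one per connected component of its Dynkin diagram, so g ≅ E_6 ⊕ G_2 (dimension 78 + 14 = 92).

E_6 + G_2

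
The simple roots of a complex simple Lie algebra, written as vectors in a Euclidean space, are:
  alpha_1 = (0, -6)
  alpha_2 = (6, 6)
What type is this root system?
B_2

Compute the Cartan integers a_ij = 2(alpha_i, alpha_j)/(alpha_j, alpha_j); the resulting 2x2 Cartan matrix is
[[2, -1], [-2, 2]].
The roots have two lengths (squared-length ratio 2:1); the short ones are alpha_{1}. The associated Dynkin diagram is a chain of 2 nodes with a double edge at one end; the terminal node there is the unique short simple root (B_2), so the type is B_2 (the algebra so(5)).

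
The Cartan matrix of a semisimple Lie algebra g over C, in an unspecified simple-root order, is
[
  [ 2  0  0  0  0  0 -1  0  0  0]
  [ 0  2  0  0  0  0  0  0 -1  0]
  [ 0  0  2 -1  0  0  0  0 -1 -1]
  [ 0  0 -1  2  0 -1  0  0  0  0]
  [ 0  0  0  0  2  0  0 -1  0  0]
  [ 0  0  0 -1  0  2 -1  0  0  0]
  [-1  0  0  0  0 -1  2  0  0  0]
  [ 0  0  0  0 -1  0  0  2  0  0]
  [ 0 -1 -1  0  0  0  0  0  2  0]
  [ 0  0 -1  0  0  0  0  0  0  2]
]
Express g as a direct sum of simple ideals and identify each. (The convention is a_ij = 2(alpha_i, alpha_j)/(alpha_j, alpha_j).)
The diagram associated to this matrix has two connected components: the simple roots {alpha_5, alpha_8} form a chain of 2 nodes with single edges (A_2), and {alpha_1, alpha_2, alpha_3, alpha_4, alpha_6, alpha_7, alpha_9, alpha_10} form a chain of 7 nodes with one extra node attached to the third node from one end (E_8). A semisimple Lie algebra decomposes uniquely as the direct sum of simple ideals, one per connected component of its Dynkin diagram, so g ≅ A_2 ⊕ E_8 (dimension 8 + 248 = 256).

type A_2 + type E_8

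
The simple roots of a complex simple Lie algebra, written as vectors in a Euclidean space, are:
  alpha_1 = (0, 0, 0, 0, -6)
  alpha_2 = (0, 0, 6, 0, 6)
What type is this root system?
B_2 (so(5))

Compute the Cartan integers a_ij = 2(alpha_i, alpha_j)/(alpha_j, alpha_j); the resulting 2x2 Cartan matrix is
[[2, -1], [-2, 2]].
The roots have two lengths (squared-length ratio 2:1); the short ones are alpha_{1}. The associated Dynkin diagram is a chain of 2 nodes with a double edge at one end; the terminal node there is the unique short simple root (B_2), so the type is B_2 (the algebra so(5)).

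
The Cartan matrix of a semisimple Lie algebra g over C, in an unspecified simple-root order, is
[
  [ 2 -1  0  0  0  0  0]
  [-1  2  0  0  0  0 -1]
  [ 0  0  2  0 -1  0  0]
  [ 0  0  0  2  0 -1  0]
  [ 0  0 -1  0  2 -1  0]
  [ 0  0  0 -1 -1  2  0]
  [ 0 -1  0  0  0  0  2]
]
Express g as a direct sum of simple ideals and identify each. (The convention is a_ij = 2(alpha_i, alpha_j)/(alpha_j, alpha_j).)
type A_3 + type A_4

The diagram associated to this matrix has two connected components: the simple roots {alpha_1, alpha_2, alpha_7} form a chain of 3 nodes with single edges (A_3), and {alpha_3, alpha_4, alpha_5, alpha_6} form a chain of 4 nodes with single edges (A_4). A semisimple Lie algebra decomposes uniquely as the direct sum of simple ideals, one per connected component of its Dynkin diagram, so g ≅ A_3 ⊕ A_4 (dimension 15 + 24 = 39).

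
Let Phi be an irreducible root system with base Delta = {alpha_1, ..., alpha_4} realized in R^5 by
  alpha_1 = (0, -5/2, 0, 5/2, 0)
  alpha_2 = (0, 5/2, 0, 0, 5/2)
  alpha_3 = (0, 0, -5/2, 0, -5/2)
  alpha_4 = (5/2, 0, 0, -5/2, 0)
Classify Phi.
Compute the Cartan integers a_ij = 2(alpha_i, alpha_j)/(alpha_j, alpha_j); the resulting 4x4 Cartan matrix is
[[2, -1, 0, -1], [-1, 2, -1, 0], [0, -1, 2, 0], [-1, 0, 0, 2]].
All simple roots have the same length, so the diagram is simply laced. The associated Dynkin diagram is a chain of 4 nodes with single edges (A_4), so the type is A_4 (the algebra sl(5)).

A_4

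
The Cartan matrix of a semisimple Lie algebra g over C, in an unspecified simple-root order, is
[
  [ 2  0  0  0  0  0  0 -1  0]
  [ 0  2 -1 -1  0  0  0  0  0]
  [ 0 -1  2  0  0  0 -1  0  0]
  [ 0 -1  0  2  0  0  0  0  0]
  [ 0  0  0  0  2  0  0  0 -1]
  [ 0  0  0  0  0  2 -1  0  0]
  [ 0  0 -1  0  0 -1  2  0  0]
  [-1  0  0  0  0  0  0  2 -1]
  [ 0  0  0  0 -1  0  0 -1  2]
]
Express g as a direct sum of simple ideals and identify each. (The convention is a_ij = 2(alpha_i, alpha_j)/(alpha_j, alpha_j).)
A4 ⊕ A5

The diagram associated to this matrix has two connected components: the simple roots {alpha_1, alpha_5, alpha_8, alpha_9} form a chain of 4 nodes with single edges (A_4), and {alpha_2, alpha_3, alpha_4, alpha_6, alpha_7} form a chain of 5 nodes with single edges (A_5). A semisimple Lie algebra decomposes uniquely as the direct sum of simple ideals, one per connected component of its Dynkin diagram, so g ≅ A_4 ⊕ A_5 (dimension 24 + 35 = 59).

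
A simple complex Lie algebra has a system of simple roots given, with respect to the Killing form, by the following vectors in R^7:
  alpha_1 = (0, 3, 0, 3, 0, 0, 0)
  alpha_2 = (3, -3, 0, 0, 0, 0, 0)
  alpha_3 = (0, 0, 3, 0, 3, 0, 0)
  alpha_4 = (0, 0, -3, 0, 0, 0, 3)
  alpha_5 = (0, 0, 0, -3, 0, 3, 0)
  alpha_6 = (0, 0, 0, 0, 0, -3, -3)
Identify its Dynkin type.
A6

Compute the Cartan integers a_ij = 2(alpha_i, alpha_j)/(alpha_j, alpha_j); the resulting 6x6 Cartan matrix is
[[2, -1, 0, 0, -1, 0], [-1, 2, 0, 0, 0, 0], [0, 0, 2, -1, 0, 0], [0, 0, -1, 2, 0, -1], [-1, 0, 0, 0, 2, -1], [0, 0, 0, -1, -1, 2]].
All simple roots have the same length, so the diagram is simply laced. The associated Dynkin diagram is a chain of 6 nodes with single edges (A_6), so the type is A_6 (the algebra sl(7)).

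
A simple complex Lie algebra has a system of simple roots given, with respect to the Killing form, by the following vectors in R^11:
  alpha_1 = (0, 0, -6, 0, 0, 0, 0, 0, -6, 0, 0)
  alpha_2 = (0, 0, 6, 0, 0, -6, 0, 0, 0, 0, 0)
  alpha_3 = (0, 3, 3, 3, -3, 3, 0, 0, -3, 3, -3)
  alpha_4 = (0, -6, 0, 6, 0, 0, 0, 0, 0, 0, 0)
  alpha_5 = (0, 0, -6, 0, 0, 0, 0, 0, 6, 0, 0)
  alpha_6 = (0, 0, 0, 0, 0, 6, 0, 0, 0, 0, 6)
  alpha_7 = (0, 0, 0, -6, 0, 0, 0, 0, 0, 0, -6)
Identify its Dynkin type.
Compute the Cartan integers a_ij = 2(alpha_i, alpha_j)/(alpha_j, alpha_j); the resulting 7x7 Cartan matrix is
[[2, -1, 0, 0, 0, 0, 0], [-1, 2, 0, 0, -1, -1, 0], [0, 0, 2, 0, -1, 0, 0], [0, 0, 0, 2, 0, 0, -1], [0, -1, -1, 0, 2, 0, 0], [0, -1, 0, 0, 0, 2, -1], [0, 0, 0, -1, 0, -1, 2]].
All simple roots have the same length, so the diagram is simply laced. The associated Dynkin diagram is a chain of 6 nodes with one extra node attached to the third node from one end (E_7), so the type is E_7.

E7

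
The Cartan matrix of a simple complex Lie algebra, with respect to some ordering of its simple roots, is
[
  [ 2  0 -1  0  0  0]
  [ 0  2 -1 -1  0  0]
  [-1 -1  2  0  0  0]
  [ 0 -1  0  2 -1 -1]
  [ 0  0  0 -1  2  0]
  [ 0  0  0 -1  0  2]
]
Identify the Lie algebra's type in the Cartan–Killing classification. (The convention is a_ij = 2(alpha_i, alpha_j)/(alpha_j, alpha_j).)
The matrix has rank 6 with 2's on the diagonal. Reading the off-diagonal entries as Dynkin edges (a single edge where a_ij = a_ji = -1; a double or triple edge where a_ij * a_ji = 2 or 3), the diagram is a chain of 4 nodes with a fork of two nodes at one end (D_6). One simple-root ordering that puts it in standard form is (alpha_1, alpha_3, alpha_2, alpha_4, alpha_6, alpha_5). So the algebra is type D_6, i.e. so(12).

D_6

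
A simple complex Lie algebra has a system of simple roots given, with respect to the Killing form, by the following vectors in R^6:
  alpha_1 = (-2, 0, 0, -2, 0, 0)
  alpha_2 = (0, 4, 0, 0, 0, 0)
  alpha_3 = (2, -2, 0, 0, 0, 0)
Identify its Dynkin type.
C_3

Compute the Cartan integers a_ij = 2(alpha_i, alpha_j)/(alpha_j, alpha_j); the resulting 3x3 Cartan matrix is
[[2, 0, -1], [0, 2, -2], [-1, -1, 2]].
The roots have two lengths (squared-length ratio 2:1); the short ones are alpha_{1,3}. The associated Dynkin diagram is a chain of 3 nodes with a double edge at one end; the terminal node there is the unique long simple root (C_3), so the type is C_3 (the algebra sp(6)).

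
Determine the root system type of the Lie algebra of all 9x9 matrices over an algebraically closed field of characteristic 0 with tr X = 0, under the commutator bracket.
type A_8

This is sl(9), which has dimension 9^2 - 1 = 80 and rank 9 - 1 = 8 (a Cartan subalgebra is the diagonal traceless matrices). In the classification of classical Lie algebras, the special linear algebra sl(n+1) has type A_n; here n = 8, so the Dynkin diagram is a chain of 8 nodes with single edges (A_8). Hence the type is A_8.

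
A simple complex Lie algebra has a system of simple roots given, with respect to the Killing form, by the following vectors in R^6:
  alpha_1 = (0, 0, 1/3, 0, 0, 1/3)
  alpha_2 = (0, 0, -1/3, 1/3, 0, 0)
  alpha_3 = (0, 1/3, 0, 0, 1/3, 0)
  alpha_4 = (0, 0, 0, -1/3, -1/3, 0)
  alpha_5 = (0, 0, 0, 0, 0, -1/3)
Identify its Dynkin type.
B_5

Compute the Cartan integers a_ij = 2(alpha_i, alpha_j)/(alpha_j, alpha_j); the resulting 5x5 Cartan matrix is
[[2, -1, 0, 0, -2], [-1, 2, 0, -1, 0], [0, 0, 2, -1, 0], [0, -1, -1, 2, 0], [-1, 0, 0, 0, 2]].
The roots have two lengths (squared-length ratio 2:1); the short ones are alpha_{5}. The associated Dynkin diagram is a chain of 5 nodes with a double edge at one end; the terminal node there is the unique short simple root (B_5), so the type is B_5 (the algebra so(11)).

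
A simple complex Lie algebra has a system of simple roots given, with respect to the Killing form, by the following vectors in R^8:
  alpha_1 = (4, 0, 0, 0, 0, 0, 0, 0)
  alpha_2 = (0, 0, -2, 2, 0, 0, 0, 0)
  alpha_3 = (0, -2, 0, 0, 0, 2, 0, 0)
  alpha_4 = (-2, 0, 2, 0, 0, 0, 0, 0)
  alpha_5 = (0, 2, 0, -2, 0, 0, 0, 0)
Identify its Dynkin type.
C_5

Compute the Cartan integers a_ij = 2(alpha_i, alpha_j)/(alpha_j, alpha_j); the resulting 5x5 Cartan matrix is
[[2, 0, 0, -2, 0], [0, 2, 0, -1, -1], [0, 0, 2, 0, -1], [-1, -1, 0, 2, 0], [0, -1, -1, 0, 2]].
The roots have two lengths (squared-length ratio 2:1); the short ones are alpha_{2,3,4,5}. The associated Dynkin diagram is a chain of 5 nodes with a double edge at one end; the terminal node there is the unique long simple root (C_5), so the type is C_5 (the algebra sp(10)).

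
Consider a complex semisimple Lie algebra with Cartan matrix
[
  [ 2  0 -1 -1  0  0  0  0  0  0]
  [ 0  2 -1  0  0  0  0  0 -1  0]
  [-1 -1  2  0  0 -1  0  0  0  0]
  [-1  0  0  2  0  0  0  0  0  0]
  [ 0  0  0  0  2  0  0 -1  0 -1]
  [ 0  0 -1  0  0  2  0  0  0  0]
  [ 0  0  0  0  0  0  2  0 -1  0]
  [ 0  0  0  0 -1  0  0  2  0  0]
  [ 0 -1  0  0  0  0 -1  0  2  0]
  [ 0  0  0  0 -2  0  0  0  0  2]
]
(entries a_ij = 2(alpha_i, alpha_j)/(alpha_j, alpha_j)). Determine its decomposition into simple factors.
The diagram associated to this matrix has two connected components: the simple roots {alpha_5, alpha_8, alpha_10} form a chain of 3 nodes with a double edge at one end; the terminal node there is the unique long simple root (C_3), and {alpha_1, alpha_2, alpha_3, alpha_4, alpha_6, alpha_7, alpha_9} form a chain of 6 nodes with one extra node attached to the third node from one end (E_7). A semisimple Lie algebra decomposes uniquely as the direct sum of simple ideals, one per connected component of its Dynkin diagram, so g ≅ C_3 ⊕ E_7 (dimension 21 + 133 = 154).

C_3 + E_7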